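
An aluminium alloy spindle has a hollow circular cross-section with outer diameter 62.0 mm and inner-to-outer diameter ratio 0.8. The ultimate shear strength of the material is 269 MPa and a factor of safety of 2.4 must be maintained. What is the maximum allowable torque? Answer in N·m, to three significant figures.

τ_allow = 269/2.4 = 112.1 MPa.
For a hollow shaft T_allow = τ_allow·πd_o³(1−k⁴)/16 with 1−k⁴ = 0.5904, so πd_o³(1−k⁴)/16 = 27630 mm³.
T_allow = 112.1×27630 = 3.097×10^6 N·mm = 3097 N·m.

T_allow = 3100 N·m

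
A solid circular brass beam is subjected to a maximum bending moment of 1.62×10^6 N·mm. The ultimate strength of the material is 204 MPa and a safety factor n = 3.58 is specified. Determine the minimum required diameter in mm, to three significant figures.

d = 66.2 mm

σ_allow = 204/3.58 = 56.98 MPa.
For a solid circular section σ = 32M/(πd³), so d³ = 32M/(π σ_allow) = 32×1620000/(π×56.98) = 289600 mm³.
d = 66.16 mm.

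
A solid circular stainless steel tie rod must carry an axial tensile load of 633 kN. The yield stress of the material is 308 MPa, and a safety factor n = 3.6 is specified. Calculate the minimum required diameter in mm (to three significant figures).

Allowable stress σ_allow = 308/3.6 = 85.56 MPa.
Required area A = F/σ_allow = 633000/85.56 = 7399 mm².
A = πd²/4 → d = √(4A/π) = 97.06 mm.

d = 97.1 mm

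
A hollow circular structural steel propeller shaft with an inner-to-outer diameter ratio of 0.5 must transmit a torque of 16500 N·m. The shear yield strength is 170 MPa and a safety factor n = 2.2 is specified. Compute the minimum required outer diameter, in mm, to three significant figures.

τ_allow = 170/2.2 = 77.27 MPa.
For a hollow shaft τ = 16T/[πd_o³(1−k⁴)] with k = 0.5, so 1−k⁴ = 0.9375.
d_o³ = 16T/[π τ_allow (1−k⁴)] = 16×1.6500×10^7/(π×77.27×0.9375) = 1.160×10^6 mm³.
d_o = 105.1 mm.

d_o = 105 mm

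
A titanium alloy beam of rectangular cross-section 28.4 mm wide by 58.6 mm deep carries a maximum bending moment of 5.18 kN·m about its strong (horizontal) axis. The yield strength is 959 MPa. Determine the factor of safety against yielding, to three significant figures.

Section modulus S = bh²/6 = 28.4×58.6²/6 = 16250 mm³.
σ = M/S = 5180000/16250 = 318.7 MPa.
n = 959/318.7 = 3.009.

n = 3.01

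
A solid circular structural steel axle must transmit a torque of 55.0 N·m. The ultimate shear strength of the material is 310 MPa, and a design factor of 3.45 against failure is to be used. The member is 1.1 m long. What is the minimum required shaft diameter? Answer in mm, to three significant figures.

d = 14.6 mm

Allowable shear stress τ_allow = 310/3.45 = 89.86 MPa.
For a solid shaft τ = 16T/(πd³), so d³ = 16T/(π τ_allow) = 16×55000/(π×89.86) = 3117 mm³.
d = (3117)^(1/3) = 14.61 mm.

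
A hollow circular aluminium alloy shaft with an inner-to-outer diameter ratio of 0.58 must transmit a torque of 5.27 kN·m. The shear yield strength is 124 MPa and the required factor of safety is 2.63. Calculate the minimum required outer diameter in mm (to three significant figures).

τ_allow = 124/2.63 = 47.15 MPa.
For a hollow shaft τ = 16T/[πd_o³(1−k⁴)] with k = 0.58, so 1−k⁴ = 0.8868.
d_o³ = 16T/[π τ_allow (1−k⁴)] = 16×5270000/(π×47.15×0.8868) = 641900 mm³.
d_o = 86.26 mm.

d_o = 86.3 mm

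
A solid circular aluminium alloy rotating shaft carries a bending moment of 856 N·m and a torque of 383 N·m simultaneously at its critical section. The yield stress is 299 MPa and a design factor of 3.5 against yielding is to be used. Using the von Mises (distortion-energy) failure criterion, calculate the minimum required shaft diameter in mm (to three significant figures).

σ_allow = σ_y/n = 299/3.5 = 85.43 MPa.
For a solid shaft σ_b = 32M/(πd³) and τ = 16T/(πd³), so the von Mises stress is σ' = (16/πd³)·√(4M²+3T²).
√(4M²+3T²) = √(4×(856000)² + 3×(383000)²) = 1.836×10^6 N·mm.
d³ = 16×1.836×10^6/(π×85.43) = 109500 mm³.
d = 47.84 mm.

d = 47.8 mm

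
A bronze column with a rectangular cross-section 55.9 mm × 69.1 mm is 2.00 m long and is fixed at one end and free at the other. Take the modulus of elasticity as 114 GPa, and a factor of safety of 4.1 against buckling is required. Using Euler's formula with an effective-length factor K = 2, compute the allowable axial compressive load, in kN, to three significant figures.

P_allow = 17.3 kN

Buckling occurs about the weak axis: I_min = h·b³/12 = 69.1×55.9³/12 = 1.006×10^6 mm⁴ (b = 55.9 mm is the smaller dimension).
Effective length L_e = KL = 2×2.00 m = 4000 mm.
Euler critical load P_cr = π²EI/L_e² = π²×114000×1.006×10^6/4000² = 70730 N.
P_allow = P_cr/n = 70730/4.1 = 17250 N.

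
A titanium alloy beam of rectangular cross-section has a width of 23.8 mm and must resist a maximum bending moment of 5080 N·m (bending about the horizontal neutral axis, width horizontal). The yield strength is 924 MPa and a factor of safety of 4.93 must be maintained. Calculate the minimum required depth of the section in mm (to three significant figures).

σ_allow = 924/4.93 = 187.4 MPa.
For a rectangular section σ = 6M/(bh²), so h² = 6M/(b σ_allow) = 6×5080000/(23.8×187.4) = 6833 mm².
h = 82.66 mm.

h = 82.7 mm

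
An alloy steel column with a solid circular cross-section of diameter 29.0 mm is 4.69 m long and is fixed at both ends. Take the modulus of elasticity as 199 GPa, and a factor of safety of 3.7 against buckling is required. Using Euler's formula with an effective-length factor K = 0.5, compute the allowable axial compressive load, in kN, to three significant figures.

P_allow = 3.35 kN

I = πd⁴/64 = π×29.0⁴/64 = 34720 mm⁴.
Effective length L_e = KL = 0.5×4.69 m = 2345 mm.
Euler critical load P_cr = π²EI/L_e² = π²×199000×34720/2345² = 12400 N.
P_allow = P_cr/n = 12400/3.7 = 3351 N.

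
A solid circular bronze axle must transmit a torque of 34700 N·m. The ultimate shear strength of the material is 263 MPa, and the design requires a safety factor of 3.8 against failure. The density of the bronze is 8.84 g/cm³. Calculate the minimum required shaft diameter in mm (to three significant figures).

d = 137 mm

Allowable shear stress τ_allow = 263/3.8 = 69.21 MPa.
For a solid shaft τ = 16T/(πd³), so d³ = 16T/(π τ_allow) = 16×3.4700×10^7/(π×69.21) = 2.553×10^6 mm³.
d = (2.553×10^6)^(1/3) = 136.7 mm.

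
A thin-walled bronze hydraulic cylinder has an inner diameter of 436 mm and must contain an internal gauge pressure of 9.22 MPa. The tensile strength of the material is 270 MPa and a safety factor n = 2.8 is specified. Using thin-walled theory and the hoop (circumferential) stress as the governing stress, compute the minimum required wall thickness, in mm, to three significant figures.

σ_allow = 270/2.8 = 96.43 MPa.
Hoop stress σ_h = pD/(2t), so t = pD/(2σ_allow) = 9.22×436/(2×96.43) = 20.84 mm.

t = 20.8 mm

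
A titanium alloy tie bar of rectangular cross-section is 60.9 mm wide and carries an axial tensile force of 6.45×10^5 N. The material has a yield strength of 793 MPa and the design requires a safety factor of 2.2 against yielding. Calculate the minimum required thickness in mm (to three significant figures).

t = 29.4 mm

σ_allow = 793/2.2 = 360.5 MPa.
Required area A = F/σ_allow = 645000/360.5 = 1789 mm².
t = A/w = 1789/60.9 = 29.38 mm.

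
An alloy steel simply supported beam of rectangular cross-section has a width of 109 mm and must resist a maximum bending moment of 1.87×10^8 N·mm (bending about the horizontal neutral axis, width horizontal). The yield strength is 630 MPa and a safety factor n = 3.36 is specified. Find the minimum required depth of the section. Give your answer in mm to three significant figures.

h = 234 mm

σ_allow = 630/3.36 = 187.5 MPa.
For a rectangular section σ = 6M/(bh²), so h² = 6M/(b σ_allow) = 6×1.8700×10^8/(109×187.5) = 54900 mm².
h = 234.3 mm.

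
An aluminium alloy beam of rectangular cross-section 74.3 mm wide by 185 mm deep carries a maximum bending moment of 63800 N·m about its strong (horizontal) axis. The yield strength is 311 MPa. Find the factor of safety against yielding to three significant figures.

n = 2.07

Section modulus S = bh²/6 = 74.3×185²/6 = 423800 mm³.
σ = M/S = 6.3800×10^7/423800 = 150.5 MPa.
n = 311/150.5 = 2.066.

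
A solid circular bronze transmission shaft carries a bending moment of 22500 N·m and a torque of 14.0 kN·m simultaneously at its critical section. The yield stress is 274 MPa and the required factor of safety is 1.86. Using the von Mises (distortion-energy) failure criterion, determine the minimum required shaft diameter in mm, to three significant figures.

d = 121 mm

σ_allow = σ_y/n = 274/1.86 = 147.3 MPa.
For a solid shaft σ_b = 32M/(πd³) and τ = 16T/(πd³), so the von Mises stress is σ' = (16/πd³)·√(4M²+3T²).
√(4M²+3T²) = √(4×(2.250×10^7)² + 3×(1.400×10^7)²) = 5.112×10^7 N·mm.
d³ = 16×5.112×10^7/(π×147.3) = 1.767×10^6 mm³.
d = 120.9 mm.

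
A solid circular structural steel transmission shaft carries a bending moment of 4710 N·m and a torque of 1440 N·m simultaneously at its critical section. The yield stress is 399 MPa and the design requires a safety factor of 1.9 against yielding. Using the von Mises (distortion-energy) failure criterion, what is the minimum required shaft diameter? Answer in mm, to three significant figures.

d = 61.8 mm

σ_allow = σ_y/n = 399/1.9 = 210.0 MPa.
For a solid shaft σ_b = 32M/(πd³) and τ = 16T/(πd³), so the von Mises stress is σ' = (16/πd³)·√(4M²+3T²).
√(4M²+3T²) = √(4×(4.710×10^6)² + 3×(1.440×10^6)²) = 9.745×10^6 N·mm.
d³ = 16×9.745×10^6/(π×210.0) = 236300 mm³.
d = 61.83 mm.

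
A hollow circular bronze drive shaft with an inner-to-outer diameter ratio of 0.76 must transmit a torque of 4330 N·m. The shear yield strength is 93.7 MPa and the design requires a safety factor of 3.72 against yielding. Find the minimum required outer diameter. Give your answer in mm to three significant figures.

d_o = 110 mm

τ_allow = 93.7/3.72 = 25.19 MPa.
For a hollow shaft τ = 16T/[πd_o³(1−k⁴)] with k = 0.76, so 1−k⁴ = 0.6664.
d_o³ = 16T/[π τ_allow (1−k⁴)] = 16×4330000/(π×25.19×0.6664) = 1.314×10^6 mm³.
d_o = 109.5 mm.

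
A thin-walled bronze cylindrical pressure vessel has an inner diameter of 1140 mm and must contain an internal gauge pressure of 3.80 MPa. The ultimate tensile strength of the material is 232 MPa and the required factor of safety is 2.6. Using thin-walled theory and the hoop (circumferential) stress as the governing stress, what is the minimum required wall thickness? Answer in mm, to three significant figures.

t = 24.3 mm

σ_allow = 232/2.6 = 89.23 MPa.
Hoop stress σ_h = pD/(2t), so t = pD/(2σ_allow) = 3.80×1140/(2×89.23) = 24.27 mm.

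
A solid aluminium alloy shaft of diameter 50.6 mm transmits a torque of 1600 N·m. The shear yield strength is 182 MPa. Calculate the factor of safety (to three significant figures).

n = 2.89

τ = 16T/(πd³) = 16×1600000/(π×50.6³) = 62.90 MPa.
n = τ_limit/τ = 182/62.90 = 2.894.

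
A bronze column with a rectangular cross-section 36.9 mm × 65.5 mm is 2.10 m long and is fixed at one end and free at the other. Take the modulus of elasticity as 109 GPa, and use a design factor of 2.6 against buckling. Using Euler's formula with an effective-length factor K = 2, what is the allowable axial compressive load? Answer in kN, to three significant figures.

P_allow = 6.43 kN

Buckling occurs about the weak axis: I_min = h·b³/12 = 65.5×36.9³/12 = 274200 mm⁴ (b = 36.9 mm is the smaller dimension).
Effective length L_e = KL = 2×2.10 m = 4200 mm.
Euler critical load P_cr = π²EI/L_e² = π²×109000×274200/4200² = 16730 N.
P_allow = P_cr/n = 16730/2.6 = 6433 N.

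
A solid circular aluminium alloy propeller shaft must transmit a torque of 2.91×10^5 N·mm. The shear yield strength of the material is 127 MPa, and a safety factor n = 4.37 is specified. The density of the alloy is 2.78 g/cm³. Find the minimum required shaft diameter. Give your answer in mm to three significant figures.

Allowable shear stress τ_allow = 127/4.37 = 29.06 MPa.
For a solid shaft τ = 16T/(πd³), so d³ = 16T/(π τ_allow) = 16×291000/(π×29.06) = 51000 mm³.
d = (51000)^(1/3) = 37.08 mm.

d = 37.1 mm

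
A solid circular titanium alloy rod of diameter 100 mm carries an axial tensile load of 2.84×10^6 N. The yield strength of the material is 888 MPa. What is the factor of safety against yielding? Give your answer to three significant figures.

n = 2.46

A = πd²/4 = 7854 mm².
σ = F/A = 2840000/7854 = 361.6 MPa.
n = 888/361.6 = 2.456.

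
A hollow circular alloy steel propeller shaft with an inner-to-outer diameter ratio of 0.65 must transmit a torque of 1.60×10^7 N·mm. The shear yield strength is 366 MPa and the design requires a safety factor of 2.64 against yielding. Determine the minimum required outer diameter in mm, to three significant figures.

d_o = 89.4 mm

τ_allow = 366/2.64 = 138.6 MPa.
For a hollow shaft τ = 16T/[πd_o³(1−k⁴)] with k = 0.65, so 1−k⁴ = 0.8215.
d_o³ = 16T/[π τ_allow (1−k⁴)] = 16×1.6000×10^7/(π×138.6×0.8215) = 715500 mm³.
d_o = 89.44 mm.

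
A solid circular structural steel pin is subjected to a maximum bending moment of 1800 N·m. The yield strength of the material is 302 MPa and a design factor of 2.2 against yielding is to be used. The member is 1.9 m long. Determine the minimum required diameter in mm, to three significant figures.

σ_allow = 302/2.2 = 137.3 MPa.
For a solid circular section σ = 32M/(πd³), so d³ = 32M/(π σ_allow) = 32×1800000/(π×137.3) = 133600 mm³.
d = 51.12 mm.

d = 51.1 mm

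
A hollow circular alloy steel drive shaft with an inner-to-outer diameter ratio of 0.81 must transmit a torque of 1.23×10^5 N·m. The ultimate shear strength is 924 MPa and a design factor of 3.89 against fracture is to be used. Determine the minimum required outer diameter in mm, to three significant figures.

d_o = 167 mm

τ_allow = 924/3.89 = 237.5 MPa.
For a hollow shaft τ = 16T/[πd_o³(1−k⁴)] with k = 0.81, so 1−k⁴ = 0.5695.
d_o³ = 16T/[π τ_allow (1−k⁴)] = 16×1.2300×10^8/(π×237.5×0.5695) = 4.631×10^6 mm³.
d_o = 166.7 mm.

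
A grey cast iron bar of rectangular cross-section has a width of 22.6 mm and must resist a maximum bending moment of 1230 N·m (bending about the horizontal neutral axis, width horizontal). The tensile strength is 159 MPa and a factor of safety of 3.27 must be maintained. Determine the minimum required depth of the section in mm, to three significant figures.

σ_allow = 159/3.27 = 48.62 MPa.
For a rectangular section σ = 6M/(bh²), so h² = 6M/(b σ_allow) = 6×1230000/(22.6×48.62) = 6716 mm².
h = 81.95 mm.

h = 82.0 mm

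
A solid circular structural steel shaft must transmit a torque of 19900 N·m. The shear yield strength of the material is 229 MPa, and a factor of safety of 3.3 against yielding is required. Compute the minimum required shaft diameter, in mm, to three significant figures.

Allowable shear stress τ_allow = 229/3.3 = 69.39 MPa.
For a solid shaft τ = 16T/(πd³), so d³ = 16T/(π τ_allow) = 16×1.9900×10^7/(π×69.39) = 1.461×10^6 mm³.
d = (1.461×10^6)^(1/3) = 113.5 mm.

d = 113 mm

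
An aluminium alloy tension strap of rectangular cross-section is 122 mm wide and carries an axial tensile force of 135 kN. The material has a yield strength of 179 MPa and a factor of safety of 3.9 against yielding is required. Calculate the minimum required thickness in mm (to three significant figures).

σ_allow = 179/3.9 = 45.90 MPa.
Required area A = F/σ_allow = 135000/45.90 = 2941 mm².
t = A/w = 2941/122 = 24.11 mm.

t = 24.1 mm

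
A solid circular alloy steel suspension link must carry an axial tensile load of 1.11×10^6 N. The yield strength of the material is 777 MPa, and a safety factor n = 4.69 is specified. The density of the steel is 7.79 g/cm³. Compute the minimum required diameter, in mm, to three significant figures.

Allowable stress σ_allow = 777/4.69 = 165.7 MPa.
Required area A = F/σ_allow = 1110000/165.7 = 6700 mm².
A = πd²/4 → d = √(4A/π) = 92.36 mm.

d = 92.4 mm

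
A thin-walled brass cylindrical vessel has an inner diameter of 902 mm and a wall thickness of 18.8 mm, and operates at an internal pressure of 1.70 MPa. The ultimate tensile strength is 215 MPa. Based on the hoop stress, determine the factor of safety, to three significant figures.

n = 5.27

σ_h = pD/(2t) = 1.70×902/(2×18.8) = 40.78 MPa.
n = 215/40.78 = 5.272.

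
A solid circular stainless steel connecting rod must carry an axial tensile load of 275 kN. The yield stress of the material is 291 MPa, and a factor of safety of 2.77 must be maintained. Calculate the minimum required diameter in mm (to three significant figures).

Allowable stress σ_allow = 291/2.77 = 105.1 MPa.
Required area A = F/σ_allow = 275000/105.1 = 2618 mm².
A = πd²/4 → d = √(4A/π) = 57.73 mm.

d = 57.7 mm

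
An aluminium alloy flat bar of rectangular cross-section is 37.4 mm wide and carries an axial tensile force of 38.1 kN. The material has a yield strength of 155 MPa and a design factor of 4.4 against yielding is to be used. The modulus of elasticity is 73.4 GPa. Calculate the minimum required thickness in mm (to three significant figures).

σ_allow = 155/4.4 = 35.23 MPa.
Required area A = F/σ_allow = 38100/35.23 = 1082 mm².
t = A/w = 1082/37.4 = 28.92 mm.

t = 28.9 mm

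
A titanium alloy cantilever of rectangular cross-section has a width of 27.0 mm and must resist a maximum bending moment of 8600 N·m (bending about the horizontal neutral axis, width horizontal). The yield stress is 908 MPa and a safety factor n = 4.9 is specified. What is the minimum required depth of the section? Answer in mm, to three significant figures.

h = 102 mm

σ_allow = 908/4.9 = 185.3 MPa.
For a rectangular section σ = 6M/(bh²), so h² = 6M/(b σ_allow) = 6×8600000/(27.0×185.3) = 10310 mm².
h = 101.6 mm.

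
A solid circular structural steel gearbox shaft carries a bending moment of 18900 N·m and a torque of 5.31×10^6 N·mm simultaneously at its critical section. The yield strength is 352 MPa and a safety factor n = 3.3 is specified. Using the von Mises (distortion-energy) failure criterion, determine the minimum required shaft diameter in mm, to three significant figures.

d = 123 mm

σ_allow = σ_y/n = 352/3.3 = 106.7 MPa.
For a solid shaft σ_b = 32M/(πd³) and τ = 16T/(πd³), so the von Mises stress is σ' = (16/πd³)·√(4M²+3T²).
√(4M²+3T²) = √(4×(1.890×10^7)² + 3×(5.310×10^6)²) = 3.890×10^7 N·mm.
d³ = 16×3.890×10^7/(π×106.7) = 1.857×10^6 mm³.
d = 122.9 mm.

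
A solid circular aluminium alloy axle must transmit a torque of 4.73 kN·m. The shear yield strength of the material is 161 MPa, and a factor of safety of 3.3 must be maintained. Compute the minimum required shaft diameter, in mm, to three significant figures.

Allowable shear stress τ_allow = 161/3.3 = 48.79 MPa.
For a solid shaft τ = 16T/(πd³), so d³ = 16T/(π τ_allow) = 16×4730000/(π×48.79) = 493800 mm³.
d = (493800)^(1/3) = 79.04 mm.

d = 79.0 mm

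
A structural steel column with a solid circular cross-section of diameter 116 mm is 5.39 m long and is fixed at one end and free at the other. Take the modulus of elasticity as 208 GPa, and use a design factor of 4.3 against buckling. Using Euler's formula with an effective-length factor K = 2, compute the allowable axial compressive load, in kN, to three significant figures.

I = πd⁴/64 = π×116⁴/64 = 8.888×10^6 mm⁴.
Effective length L_e = KL = 2×5.39 m = 10780 mm.
Euler critical load P_cr = π²EI/L_e² = π²×208000×8.888×10^6/10780² = 157000 N.
P_allow = P_cr/n = 157000/4.3 = 36510 N.

P_allow = 36.5 kN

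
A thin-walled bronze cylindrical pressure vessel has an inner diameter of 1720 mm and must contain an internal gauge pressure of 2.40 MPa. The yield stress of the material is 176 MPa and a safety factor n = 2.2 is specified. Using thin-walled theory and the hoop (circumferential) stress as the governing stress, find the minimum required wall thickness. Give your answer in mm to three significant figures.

t = 25.8 mm

σ_allow = 176/2.2 = 80.00 MPa.
Hoop stress σ_h = pD/(2t), so t = pD/(2σ_allow) = 2.40×1720/(2×80.00) = 25.80 mm.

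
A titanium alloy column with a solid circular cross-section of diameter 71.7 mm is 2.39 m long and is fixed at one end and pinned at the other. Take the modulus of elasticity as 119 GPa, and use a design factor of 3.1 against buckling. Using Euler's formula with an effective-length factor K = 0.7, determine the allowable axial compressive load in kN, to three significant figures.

P_allow = 176 kN

I = πd⁴/64 = π×71.7⁴/64 = 1.297×10^6 mm⁴.
Effective length L_e = KL = 0.7×2.39 m = 1673 mm.
Euler critical load P_cr = π²EI/L_e² = π²×119000×1.297×10^6/1673² = 544400 N.
P_allow = P_cr/n = 544400/3.1 = 175600 N.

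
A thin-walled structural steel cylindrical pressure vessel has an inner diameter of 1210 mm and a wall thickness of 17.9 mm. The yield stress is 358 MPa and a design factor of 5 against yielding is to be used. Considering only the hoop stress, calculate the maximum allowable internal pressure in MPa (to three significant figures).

p_allow = 2.12 MPa

σ_allow = 358/5 = 71.60 MPa.
σ_h = pD/(2t) → p_allow = 2σ_allow t/D = 2×71.60×17.9/1210 = 2.118 MPa.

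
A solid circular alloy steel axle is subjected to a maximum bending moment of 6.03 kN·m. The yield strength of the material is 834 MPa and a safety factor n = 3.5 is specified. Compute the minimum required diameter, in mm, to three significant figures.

σ_allow = 834/3.5 = 238.3 MPa.
For a solid circular section σ = 32M/(πd³), so d³ = 32M/(π σ_allow) = 32×6030000/(π×238.3) = 257800 mm³.
d = 63.64 mm.

d = 63.6 mm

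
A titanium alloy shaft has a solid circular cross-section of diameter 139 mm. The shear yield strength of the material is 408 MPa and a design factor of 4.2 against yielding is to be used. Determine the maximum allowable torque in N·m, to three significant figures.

τ_allow = 408/4.2 = 97.14 MPa.
For a solid shaft T_allow = τ_allow·πd³/16; πd³/16 = π×139³/16 = 527300 mm³.
T_allow = 97.14×527300 = 5.123×10^7 N·mm = 51230 N·m.

T_allow = 51200 N·m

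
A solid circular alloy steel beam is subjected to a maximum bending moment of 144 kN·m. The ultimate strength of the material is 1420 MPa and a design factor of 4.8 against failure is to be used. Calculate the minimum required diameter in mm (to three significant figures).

d = 171 mm

σ_allow = 1420/4.8 = 295.8 MPa.
For a solid circular section σ = 32M/(πd³), so d³ = 32M/(π σ_allow) = 32×1.4400×10^8/(π×295.8) = 4.958×10^6 mm³.
d = 170.5 mm.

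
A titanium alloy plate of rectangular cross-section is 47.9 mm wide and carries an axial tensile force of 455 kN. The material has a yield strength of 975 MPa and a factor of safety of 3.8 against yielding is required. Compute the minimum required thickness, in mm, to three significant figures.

σ_allow = 975/3.8 = 256.6 MPa.
Required area A = F/σ_allow = 455000/256.6 = 1773 mm².
t = A/w = 1773/47.9 = 37.02 mm.

t = 37.0 mm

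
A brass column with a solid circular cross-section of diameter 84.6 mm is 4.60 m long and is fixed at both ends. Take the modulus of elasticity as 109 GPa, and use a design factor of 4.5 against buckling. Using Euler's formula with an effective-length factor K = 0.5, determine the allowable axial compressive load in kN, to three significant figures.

I = πd⁴/64 = π×84.6⁴/64 = 2.514×10^6 mm⁴.
Effective length L_e = KL = 0.5×4.60 m = 2300 mm.
Euler critical load P_cr = π²EI/L_e² = π²×109000×2.514×10^6/2300² = 511400 N.
P_allow = P_cr/n = 511400/4.5 = 113600 N.

P_allow = 114 kN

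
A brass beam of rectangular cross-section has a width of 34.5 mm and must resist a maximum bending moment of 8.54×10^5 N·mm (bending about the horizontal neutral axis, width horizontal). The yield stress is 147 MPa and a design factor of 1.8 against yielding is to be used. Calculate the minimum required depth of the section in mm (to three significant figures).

σ_allow = 147/1.8 = 81.67 MPa.
For a rectangular section σ = 6M/(bh²), so h² = 6M/(b σ_allow) = 6×854000/(34.5×81.67) = 1819 mm².
h = 42.65 mm.

h = 42.6 mm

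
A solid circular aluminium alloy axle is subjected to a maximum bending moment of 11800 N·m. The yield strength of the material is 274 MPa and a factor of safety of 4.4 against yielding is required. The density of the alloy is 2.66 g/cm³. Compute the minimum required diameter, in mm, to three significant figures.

d = 125 mm

σ_allow = 274/4.4 = 62.27 MPa.
For a solid circular section σ = 32M/(πd³), so d³ = 32M/(π σ_allow) = 32×1.1800×10^7/(π×62.27) = 1.930×10^6 mm³.
d = 124.5 mm.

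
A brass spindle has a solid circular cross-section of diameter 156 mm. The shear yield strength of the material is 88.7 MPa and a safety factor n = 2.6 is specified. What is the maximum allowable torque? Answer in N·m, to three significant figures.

τ_allow = 88.7/2.6 = 34.12 MPa.
For a solid shaft T_allow = τ_allow·πd³/16; πd³/16 = π×156³/16 = 745400 mm³.
T_allow = 34.12×745400 = 2.543×10^7 N·mm = 25430 N·m.

T_allow = 25400 N·m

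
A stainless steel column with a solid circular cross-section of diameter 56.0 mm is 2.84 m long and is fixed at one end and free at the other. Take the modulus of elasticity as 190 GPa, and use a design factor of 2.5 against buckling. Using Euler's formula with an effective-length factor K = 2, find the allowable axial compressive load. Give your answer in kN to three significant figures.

P_allow = 11.2 kN

I = πd⁴/64 = π×56.0⁴/64 = 482700 mm⁴.
Effective length L_e = KL = 2×2.84 m = 5680 mm.
Euler critical load P_cr = π²EI/L_e² = π²×190000×482700/5680² = 28060 N.
P_allow = P_cr/n = 28060/2.5 = 11220 N.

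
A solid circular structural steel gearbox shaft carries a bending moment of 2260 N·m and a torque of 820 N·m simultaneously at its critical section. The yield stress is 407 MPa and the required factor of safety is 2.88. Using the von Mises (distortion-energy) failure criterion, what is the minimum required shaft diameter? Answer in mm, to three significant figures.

σ_allow = σ_y/n = 407/2.88 = 141.3 MPa.
For a solid shaft σ_b = 32M/(πd³) and τ = 16T/(πd³), so the von Mises stress is σ' = (16/πd³)·√(4M²+3T²).
√(4M²+3T²) = √(4×(2.260×10^6)² + 3×(820000)²) = 4.738×10^6 N·mm.
d³ = 16×4.738×10^6/(π×141.3) = 170700 mm³.
d = 55.48 mm.

d = 55.5 mm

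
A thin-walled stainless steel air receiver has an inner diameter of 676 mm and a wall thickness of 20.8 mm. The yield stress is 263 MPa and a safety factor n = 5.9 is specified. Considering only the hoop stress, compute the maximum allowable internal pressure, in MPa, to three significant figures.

σ_allow = 263/5.9 = 44.58 MPa.
σ_h = pD/(2t) → p_allow = 2σ_allow t/D = 2×44.58×20.8/676 = 2.743 MPa.

p_allow = 2.74 MPa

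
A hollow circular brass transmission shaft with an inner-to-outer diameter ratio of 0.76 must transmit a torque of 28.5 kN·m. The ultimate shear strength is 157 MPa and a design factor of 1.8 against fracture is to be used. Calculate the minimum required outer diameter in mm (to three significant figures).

d_o = 136 mm

τ_allow = 157/1.8 = 87.22 MPa.
For a hollow shaft τ = 16T/[πd_o³(1−k⁴)] with k = 0.76, so 1−k⁴ = 0.6664.
d_o³ = 16T/[π τ_allow (1−k⁴)] = 16×2.8500×10^7/(π×87.22×0.6664) = 2.497×10^6 mm³.
d_o = 135.7 mm.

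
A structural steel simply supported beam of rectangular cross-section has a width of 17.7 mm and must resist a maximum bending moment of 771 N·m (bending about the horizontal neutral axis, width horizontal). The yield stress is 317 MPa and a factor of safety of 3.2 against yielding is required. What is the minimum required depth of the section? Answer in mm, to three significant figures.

h = 51.4 mm

σ_allow = 317/3.2 = 99.06 MPa.
For a rectangular section σ = 6M/(bh²), so h² = 6M/(b σ_allow) = 6×771000/(17.7×99.06) = 2638 mm².
h = 51.36 mm.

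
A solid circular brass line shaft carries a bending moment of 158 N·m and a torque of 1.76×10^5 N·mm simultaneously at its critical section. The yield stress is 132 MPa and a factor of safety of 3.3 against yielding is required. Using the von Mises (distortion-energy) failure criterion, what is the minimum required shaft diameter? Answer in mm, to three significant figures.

σ_allow = σ_y/n = 132/3.3 = 40.00 MPa.
For a solid shaft σ_b = 32M/(πd³) and τ = 16T/(πd³), so the von Mises stress is σ' = (16/πd³)·√(4M²+3T²).
√(4M²+3T²) = √(4×(158000)² + 3×(176000)²) = 439100 N·mm.
d³ = 16×439100/(π×40.00) = 55900 mm³.
d = 38.24 mm.

d = 38.2 mm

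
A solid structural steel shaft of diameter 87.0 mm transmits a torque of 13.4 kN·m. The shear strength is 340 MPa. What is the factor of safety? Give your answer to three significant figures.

n = 3.28

τ = 16T/(πd³) = 16×1.3400×10^7/(π×87.0³) = 103.6 MPa.
n = τ_limit/τ = 340/103.6 = 3.281.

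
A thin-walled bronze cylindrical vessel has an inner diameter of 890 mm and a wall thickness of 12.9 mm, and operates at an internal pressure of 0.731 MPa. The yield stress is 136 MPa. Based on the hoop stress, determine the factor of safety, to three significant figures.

n = 5.39

σ_h = pD/(2t) = 0.731×890/(2×12.9) = 25.22 MPa.
n = 136/25.22 = 5.393.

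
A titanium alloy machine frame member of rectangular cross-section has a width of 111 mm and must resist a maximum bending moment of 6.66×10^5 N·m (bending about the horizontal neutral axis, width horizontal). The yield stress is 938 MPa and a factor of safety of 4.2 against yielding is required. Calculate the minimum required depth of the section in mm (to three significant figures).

h = 401 mm

σ_allow = 938/4.2 = 223.3 MPa.
For a rectangular section σ = 6M/(bh²), so h² = 6M/(b σ_allow) = 6×6.6600×10^8/(111×223.3) = 161200 mm².
h = 401.5 mm.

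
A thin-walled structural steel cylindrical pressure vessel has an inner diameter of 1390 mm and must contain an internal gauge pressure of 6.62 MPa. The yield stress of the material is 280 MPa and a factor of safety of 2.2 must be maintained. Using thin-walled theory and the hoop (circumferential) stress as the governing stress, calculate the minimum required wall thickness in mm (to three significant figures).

σ_allow = 280/2.2 = 127.3 MPa.
Hoop stress σ_h = pD/(2t), so t = pD/(2σ_allow) = 6.62×1390/(2×127.3) = 36.15 mm.

t = 36.1 mm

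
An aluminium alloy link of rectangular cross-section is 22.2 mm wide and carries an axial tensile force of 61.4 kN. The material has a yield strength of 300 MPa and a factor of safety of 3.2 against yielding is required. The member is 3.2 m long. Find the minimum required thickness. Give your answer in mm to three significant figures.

t = 29.5 mm

σ_allow = 300/3.2 = 93.75 MPa.
Required area A = F/σ_allow = 61400/93.75 = 654.9 mm².
t = A/w = 654.9/22.2 = 29.50 mm.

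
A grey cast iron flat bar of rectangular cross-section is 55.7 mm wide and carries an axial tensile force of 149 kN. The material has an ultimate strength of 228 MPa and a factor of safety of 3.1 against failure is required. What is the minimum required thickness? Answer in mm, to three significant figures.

t = 36.4 mm

σ_allow = 228/3.1 = 73.55 MPa.
Required area A = F/σ_allow = 149000/73.55 = 2026 mm².
t = A/w = 2026/55.7 = 36.37 mm.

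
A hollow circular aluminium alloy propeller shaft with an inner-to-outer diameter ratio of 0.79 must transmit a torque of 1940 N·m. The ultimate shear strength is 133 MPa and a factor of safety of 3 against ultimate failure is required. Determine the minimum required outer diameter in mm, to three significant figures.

τ_allow = 133/3 = 44.33 MPa.
For a hollow shaft τ = 16T/[πd_o³(1−k⁴)] with k = 0.79, so 1−k⁴ = 0.6105.
d_o³ = 16T/[π τ_allow (1−k⁴)] = 16×1940000/(π×44.33×0.6105) = 365100 mm³.
d_o = 71.47 mm.

d_o = 71.5 mm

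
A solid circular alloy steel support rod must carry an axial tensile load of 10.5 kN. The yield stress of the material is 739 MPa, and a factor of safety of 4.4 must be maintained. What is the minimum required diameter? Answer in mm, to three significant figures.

Allowable stress σ_allow = 739/4.4 = 168.0 MPa.
Required area A = F/σ_allow = 10500/168.0 = 62.52 mm².
A = πd²/4 → d = √(4A/π) = 8.922 mm.

d = 8.92 mm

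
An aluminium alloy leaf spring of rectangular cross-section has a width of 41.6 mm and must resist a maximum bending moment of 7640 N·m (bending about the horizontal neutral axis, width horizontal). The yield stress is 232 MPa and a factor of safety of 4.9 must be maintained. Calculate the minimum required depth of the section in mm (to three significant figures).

σ_allow = 232/4.9 = 47.35 MPa.
For a rectangular section σ = 6M/(bh²), so h² = 6M/(b σ_allow) = 6×7640000/(41.6×47.35) = 23270 mm².
h = 152.6 mm.

h = 153 mm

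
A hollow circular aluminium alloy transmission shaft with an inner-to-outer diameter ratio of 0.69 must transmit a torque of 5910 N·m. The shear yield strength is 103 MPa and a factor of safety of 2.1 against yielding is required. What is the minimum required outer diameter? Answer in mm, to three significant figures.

τ_allow = 103/2.1 = 49.05 MPa.
For a hollow shaft τ = 16T/[πd_o³(1−k⁴)] with k = 0.69, so 1−k⁴ = 0.7733.
d_o³ = 16T/[π τ_allow (1−k⁴)] = 16×5910000/(π×49.05×0.7733) = 793600 mm³.
d_o = 92.58 mm.

d_o = 92.6 mm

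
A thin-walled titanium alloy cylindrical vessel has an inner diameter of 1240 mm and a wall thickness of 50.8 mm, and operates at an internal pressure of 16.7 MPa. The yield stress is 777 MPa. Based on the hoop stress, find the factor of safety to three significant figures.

σ_h = pD/(2t) = 16.7×1240/(2×50.8) = 203.8 MPa.
n = 777/203.8 = 3.812.

n = 3.81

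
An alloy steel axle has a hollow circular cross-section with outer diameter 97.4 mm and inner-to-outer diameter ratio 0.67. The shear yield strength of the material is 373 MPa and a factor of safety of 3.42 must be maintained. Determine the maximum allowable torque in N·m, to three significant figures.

τ_allow = 373/3.42 = 109.1 MPa.
For a hollow shaft T_allow = τ_allow·πd_o³(1−k⁴)/16 with 1−k⁴ = 0.7985, so πd_o³(1−k⁴)/16 = 144900 mm³.
T_allow = 109.1×144900 = 1.580×10^7 N·mm = 15800 N·m.

T_allow = 15800 N·m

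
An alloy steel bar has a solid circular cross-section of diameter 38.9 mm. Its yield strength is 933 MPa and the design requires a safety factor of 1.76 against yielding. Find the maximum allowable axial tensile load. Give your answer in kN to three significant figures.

F_allow = 630 kN

σ_allow = 933/1.76 = 530.1 MPa.
A = πd²/4 = π×38.9²/4 = 1188 mm².
F_allow = σ_allow × A = 530.1×1188 = 630000 N.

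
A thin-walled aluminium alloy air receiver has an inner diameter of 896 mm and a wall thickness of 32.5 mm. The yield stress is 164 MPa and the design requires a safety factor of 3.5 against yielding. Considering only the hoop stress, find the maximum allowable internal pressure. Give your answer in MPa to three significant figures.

p_allow = 3.40 MPa

σ_allow = 164/3.5 = 46.86 MPa.
σ_h = pD/(2t) → p_allow = 2σ_allow t/D = 2×46.86×32.5/896 = 3.399 MPa.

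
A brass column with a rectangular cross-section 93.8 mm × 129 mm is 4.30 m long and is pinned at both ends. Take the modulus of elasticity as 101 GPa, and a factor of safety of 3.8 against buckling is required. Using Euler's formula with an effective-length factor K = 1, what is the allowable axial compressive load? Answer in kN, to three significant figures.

P_allow = 126 kN

Buckling occurs about the weak axis: I_min = h·b³/12 = 129×93.8³/12 = 8.872×10^6 mm⁴ (b = 93.8 mm is the smaller dimension).
Effective length L_e = KL = 1×4.30 m = 4300 mm.
Euler critical load P_cr = π²EI/L_e² = π²×101000×8.872×10^6/4300² = 478300 N.
P_allow = P_cr/n = 478300/3.8 = 125900 N.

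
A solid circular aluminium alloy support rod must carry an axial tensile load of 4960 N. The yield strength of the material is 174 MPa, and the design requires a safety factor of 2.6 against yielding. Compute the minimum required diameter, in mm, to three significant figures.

Allowable stress σ_allow = 174/2.6 = 66.92 MPa.
Required area A = F/σ_allow = 4960.0/66.92 = 74.11 mm².
A = πd²/4 → d = √(4A/π) = 9.714 mm.

d = 9.71 mm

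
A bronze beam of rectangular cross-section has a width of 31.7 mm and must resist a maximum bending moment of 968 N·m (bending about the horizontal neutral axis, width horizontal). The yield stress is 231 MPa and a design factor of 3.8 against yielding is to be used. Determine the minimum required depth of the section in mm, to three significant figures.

σ_allow = 231/3.8 = 60.79 MPa.
For a rectangular section σ = 6M/(bh²), so h² = 6M/(b σ_allow) = 6×968000/(31.7×60.79) = 3014 mm².
h = 54.90 mm.

h = 54.9 mm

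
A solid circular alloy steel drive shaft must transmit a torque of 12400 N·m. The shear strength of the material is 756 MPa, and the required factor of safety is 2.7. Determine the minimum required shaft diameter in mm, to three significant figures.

Allowable shear stress τ_allow = 756/2.7 = 280.0 MPa.
For a solid shaft τ = 16T/(πd³), so d³ = 16T/(π τ_allow) = 16×1.2400×10^7/(π×280.0) = 225500 mm³.
d = (225500)^(1/3) = 60.87 mm.

d = 60.9 mm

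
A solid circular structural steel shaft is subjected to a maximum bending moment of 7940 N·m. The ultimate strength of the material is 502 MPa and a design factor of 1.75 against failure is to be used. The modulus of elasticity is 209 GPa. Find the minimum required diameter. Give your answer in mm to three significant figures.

d = 65.6 mm

σ_allow = 502/1.75 = 286.9 MPa.
For a solid circular section σ = 32M/(πd³), so d³ = 32M/(π σ_allow) = 32×7940000/(π×286.9) = 281900 mm³.
d = 65.57 mm.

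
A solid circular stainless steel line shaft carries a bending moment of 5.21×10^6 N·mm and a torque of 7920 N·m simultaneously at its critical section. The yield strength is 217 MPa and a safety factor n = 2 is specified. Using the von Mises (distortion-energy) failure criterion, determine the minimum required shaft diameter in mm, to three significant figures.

σ_allow = σ_y/n = 217/2 = 108.5 MPa.
For a solid shaft σ_b = 32M/(πd³) and τ = 16T/(πd³), so the von Mises stress is σ' = (16/πd³)·√(4M²+3T²).
√(4M²+3T²) = √(4×(5.210×10^6)² + 3×(7.920×10^6)²) = 1.723×10^7 N·mm.
d³ = 16×1.723×10^7/(π×108.5) = 808600 mm³.
d = 93.16 mm.

d = 93.2 mm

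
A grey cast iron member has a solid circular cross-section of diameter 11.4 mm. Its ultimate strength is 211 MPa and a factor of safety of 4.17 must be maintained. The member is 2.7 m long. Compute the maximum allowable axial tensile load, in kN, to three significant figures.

F_allow = 5.16 kN

σ_allow = 211/4.17 = 50.60 MPa.
A = πd²/4 = π×11.4²/4 = 102.1 mm².
F_allow = σ_allow × A = 50.60×102.1 = 5165 N.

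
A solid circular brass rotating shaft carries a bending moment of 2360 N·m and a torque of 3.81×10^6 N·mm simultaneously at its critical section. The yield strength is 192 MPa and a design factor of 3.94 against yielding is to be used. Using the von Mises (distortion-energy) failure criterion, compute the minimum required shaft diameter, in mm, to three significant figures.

d = 94.7 mm

σ_allow = σ_y/n = 192/3.94 = 48.73 MPa.
For a solid shaft σ_b = 32M/(πd³) and τ = 16T/(πd³), so the von Mises stress is σ' = (16/πd³)·√(4M²+3T²).
√(4M²+3T²) = √(4×(2.360×10^6)² + 3×(3.810×10^6)²) = 8.113×10^6 N·mm.
d³ = 16×8.113×10^6/(π×48.73) = 847900 mm³.
d = 94.65 mm.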